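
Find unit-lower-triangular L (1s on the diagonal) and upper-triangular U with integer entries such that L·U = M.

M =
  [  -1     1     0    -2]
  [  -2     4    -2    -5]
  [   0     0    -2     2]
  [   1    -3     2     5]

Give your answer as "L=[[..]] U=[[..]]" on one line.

  row1 -= 2·row0 → [0,2,-2,-1]
  row2 -= 0·row0 → [0,0,-2,2]
  row3 -= -1·row0 → [0,-2,2,3]
  row2 -= 0·row1 → [0,0,-2,2]
  row3 -= -1·row1 → [0,0,0,2]
  row3 -= 0·row2 → [0,0,0,2]

L=[[1,0,0,0],[2,1,0,0],[0,0,1,0],[-1,-1,0,1]] U=[[-1,1,0,-2],[0,2,-2,-1],[0,0,-2,2],[0,0,0,2]]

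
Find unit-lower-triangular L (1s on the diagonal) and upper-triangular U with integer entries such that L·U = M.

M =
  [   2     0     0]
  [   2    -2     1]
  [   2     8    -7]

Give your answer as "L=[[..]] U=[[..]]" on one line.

L=[[1,0,0],[1,1,0],[1,-4,1]] U=[[2,0,0],[0,-2,1],[0,0,-3]]

  row1 -= 1·row0 → [0,-2,1]
  row2 -= 1·row0 → [0,8,-7]
  row2 -= -4·row1 → [0,0,-3]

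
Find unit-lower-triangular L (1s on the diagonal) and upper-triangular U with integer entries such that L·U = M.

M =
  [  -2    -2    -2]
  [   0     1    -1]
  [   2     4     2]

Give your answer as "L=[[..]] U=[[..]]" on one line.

  R1 -= 0·R0 → [0,1,-1]
  R2 -= -1·R0 → [0,2,0]
  R2 -= 2·R1 → [0,0,2]

L=[[1,0,0],[0,1,0],[-1,2,1]] U=[[-2,-2,-2],[0,1,-1],[0,0,2]]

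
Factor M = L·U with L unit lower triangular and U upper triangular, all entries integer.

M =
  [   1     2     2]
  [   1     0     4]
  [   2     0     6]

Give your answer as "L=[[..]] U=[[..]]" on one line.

L=[[1,0,0],[1,1,0],[2,2,1]] U=[[1,2,2],[0,-2,2],[0,0,-2]]

  row1 -= 1·row0 → [0,-2,2]
  row2 -= 2·row0 → [0,-4,2]
  row2 -= 2·row1 → [0,0,-2]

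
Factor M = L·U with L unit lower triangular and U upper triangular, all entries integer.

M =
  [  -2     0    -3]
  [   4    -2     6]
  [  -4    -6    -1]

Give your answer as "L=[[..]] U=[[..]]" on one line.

  row1 -= -2·row0 → [0,-2,0]
  row2 -= 2·row0 → [0,-6,5]
  row2 -= 3·row1 → [0,0,5]

L=[[1,0,0],[-2,1,0],[2,3,1]] U=[[-2,0,-3],[0,-2,0],[0,0,5]]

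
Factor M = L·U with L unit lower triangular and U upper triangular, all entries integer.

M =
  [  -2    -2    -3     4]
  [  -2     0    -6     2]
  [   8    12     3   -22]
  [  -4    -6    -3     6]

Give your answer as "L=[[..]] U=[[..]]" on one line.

  R1 -= 1·R0 → [0,2,-3,-2]
  R2 -= -4·R0 → [0,4,-9,-6]
  R3 -= 2·R0 → [0,-2,3,-2]
  R2 -= 2·R1 → [0,0,-3,-2]
  R3 -= -1·R1 → [0,0,0,-4]
  R3 -= 0·R2 → [0,0,0,-4]

L=[[1,0,0,0],[1,1,0,0],[-4,2,1,0],[2,-1,0,1]] U=[[-2,-2,-3,4],[0,2,-3,-2],[0,0,-3,-2],[0,0,0,-4]]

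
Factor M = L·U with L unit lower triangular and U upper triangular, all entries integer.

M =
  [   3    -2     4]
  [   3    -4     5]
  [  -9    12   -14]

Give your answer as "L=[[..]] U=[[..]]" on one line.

  R1 -= 1·R0 → [0,-2,1]
  R2 -= -3·R0 → [0,6,-2]
  R2 -= -3·R1 → [0,0,1]

L=[[1,0,0],[1,1,0],[-3,-3,1]] U=[[3,-2,4],[0,-2,1],[0,0,1]]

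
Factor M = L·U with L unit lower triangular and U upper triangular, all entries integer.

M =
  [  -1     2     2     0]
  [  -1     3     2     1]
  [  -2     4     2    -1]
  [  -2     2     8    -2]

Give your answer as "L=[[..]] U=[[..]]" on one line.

L=[[1,0,0,0],[1,1,0,0],[2,0,1,0],[2,-2,-2,1]] U=[[-1,2,2,0],[0,1,0,1],[0,0,-2,-1],[0,0,0,-2]]

  row1 -= 1·row0 → [0,1,0,1]
  row2 -= 2·row0 → [0,0,-2,-1]
  row3 -= 2·row0 → [0,-2,4,-2]
  row2 -= 0·row1 → [0,0,-2,-1]
  row3 -= -2·row1 → [0,0,4,0]
  row3 -= -2·row2 → [0,0,0,-2]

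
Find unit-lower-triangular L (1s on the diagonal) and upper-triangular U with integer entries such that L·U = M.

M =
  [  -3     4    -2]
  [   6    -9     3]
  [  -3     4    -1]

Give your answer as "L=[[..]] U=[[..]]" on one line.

  r1 -= -2·r0 → [0,-1,-1]
  r2 -= 1·r0 → [0,0,1]
  r2 -= 0·r1 → [0,0,1]

L=[[1,0,0],[-2,1,0],[1,0,1]] U=[[-3,4,-2],[0,-1,-1],[0,0,1]]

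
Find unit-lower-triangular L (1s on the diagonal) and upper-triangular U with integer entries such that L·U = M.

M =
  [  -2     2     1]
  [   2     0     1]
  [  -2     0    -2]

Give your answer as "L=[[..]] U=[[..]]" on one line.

  r1 -= -1·r0 → [0,2,2]
  r2 -= 1·r0 → [0,-2,-3]
  r2 -= -1·r1 → [0,0,-1]

L=[[1,0,0],[-1,1,0],[1,-1,1]] U=[[-2,2,1],[0,2,2],[0,0,-1]]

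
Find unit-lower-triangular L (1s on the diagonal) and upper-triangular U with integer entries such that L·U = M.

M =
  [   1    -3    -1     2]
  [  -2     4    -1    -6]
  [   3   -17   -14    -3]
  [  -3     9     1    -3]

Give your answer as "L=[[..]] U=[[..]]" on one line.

  R1 -= -2·R0 → [0,-2,-3,-2]
  R2 -= 3·R0 → [0,-8,-11,-9]
  R3 -= -3·R0 → [0,0,-2,3]
  R2 -= 4·R1 → [0,0,1,-1]
  R3 -= 0·R1 → [0,0,-2,3]
  R3 -= -2·R2 → [0,0,0,1]

L=[[1,0,0,0],[-2,1,0,0],[3,4,1,0],[-3,0,-2,1]] U=[[1,-3,-1,2],[0,-2,-3,-2],[0,0,1,-1],[0,0,0,1]]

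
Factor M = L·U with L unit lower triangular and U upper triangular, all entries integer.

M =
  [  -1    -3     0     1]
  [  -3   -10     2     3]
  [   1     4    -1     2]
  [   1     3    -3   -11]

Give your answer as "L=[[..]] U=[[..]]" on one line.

L=[[1,0,0,0],[3,1,0,0],[-1,-1,1,0],[-1,0,-3,1]] U=[[-1,-3,0,1],[0,-1,2,0],[0,0,1,3],[0,0,0,-1]]

  r1 -= 3·r0 → [0,-1,2,0]
  r2 -= -1·r0 → [0,1,-1,3]
  r3 -= -1·r0 → [0,0,-3,-10]
  r2 -= -1·r1 → [0,0,1,3]
  r3 -= 0·r1 → [0,0,-3,-10]
  r3 -= -3·r2 → [0,0,0,-1]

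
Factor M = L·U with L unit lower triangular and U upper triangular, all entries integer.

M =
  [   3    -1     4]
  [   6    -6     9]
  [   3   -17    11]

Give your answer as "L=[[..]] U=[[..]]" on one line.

L=[[1,0,0],[2,1,0],[1,4,1]] U=[[3,-1,4],[0,-4,1],[0,0,3]]

  R1 -= 2·R0 → [0,-4,1]
  R2 -= 1·R0 → [0,-16,7]
  R2 -= 4·R1 → [0,0,3]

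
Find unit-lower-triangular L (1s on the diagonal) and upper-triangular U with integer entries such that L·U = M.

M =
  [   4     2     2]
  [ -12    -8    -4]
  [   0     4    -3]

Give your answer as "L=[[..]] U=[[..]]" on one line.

L=[[1,0,0],[-3,1,0],[0,-2,1]] U=[[4,2,2],[0,-2,2],[0,0,1]]

  R1 -= -3·R0 → [0,-2,2]
  R2 -= 0·R0 → [0,4,-3]
  R2 -= -2·R1 → [0,0,1]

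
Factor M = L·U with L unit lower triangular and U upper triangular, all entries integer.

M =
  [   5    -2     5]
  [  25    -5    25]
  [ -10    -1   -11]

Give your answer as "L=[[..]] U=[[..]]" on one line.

  row1 -= 5·row0 → [0,5,0]
  row2 -= -2·row0 → [0,-5,-1]
  row2 -= -1·row1 → [0,0,-1]

L=[[1,0,0],[5,1,0],[-2,-1,1]] U=[[5,-2,5],[0,5,0],[0,0,-1]]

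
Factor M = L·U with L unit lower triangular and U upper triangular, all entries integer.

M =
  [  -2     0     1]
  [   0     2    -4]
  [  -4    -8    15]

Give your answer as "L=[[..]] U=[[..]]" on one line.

L=[[1,0,0],[0,1,0],[2,-4,1]] U=[[-2,0,1],[0,2,-4],[0,0,-3]]

  R1 -= 0·R0 → [0,2,-4]
  R2 -= 2·R0 → [0,-8,13]
  R2 -= -4·R1 → [0,0,-3]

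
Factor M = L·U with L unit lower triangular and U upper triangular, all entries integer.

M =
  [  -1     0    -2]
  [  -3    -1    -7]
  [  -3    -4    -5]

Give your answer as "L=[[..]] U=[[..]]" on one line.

  r1 -= 3·r0 → [0,-1,-1]
  r2 -= 3·r0 → [0,-4,1]
  r2 -= 4·r1 → [0,0,5]

L=[[1,0,0],[3,1,0],[3,4,1]] U=[[-1,0,-2],[0,-1,-1],[0,0,5]]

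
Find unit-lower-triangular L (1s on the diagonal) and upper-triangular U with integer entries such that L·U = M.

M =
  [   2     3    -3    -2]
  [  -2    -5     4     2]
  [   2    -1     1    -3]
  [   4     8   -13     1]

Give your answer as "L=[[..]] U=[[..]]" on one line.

  R1 -= -1·R0 → [0,-2,1,0]
  R2 -= 1·R0 → [0,-4,4,-1]
  R3 -= 2·R0 → [0,2,-7,5]
  R2 -= 2·R1 → [0,0,2,-1]
  R3 -= -1·R1 → [0,0,-6,5]
  R3 -= -3·R2 → [0,0,0,2]

L=[[1,0,0,0],[-1,1,0,0],[1,2,1,0],[2,-1,-3,1]] U=[[2,3,-3,-2],[0,-2,1,0],[0,0,2,-1],[0,0,0,2]]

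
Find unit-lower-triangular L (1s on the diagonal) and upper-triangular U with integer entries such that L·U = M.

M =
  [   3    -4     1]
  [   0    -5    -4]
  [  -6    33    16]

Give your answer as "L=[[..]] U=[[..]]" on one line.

  row1 -= 0·row0 → [0,-5,-4]
  row2 -= -2·row0 → [0,25,18]
  row2 -= -5·row1 → [0,0,-2]

L=[[1,0,0],[0,1,0],[-2,-5,1]] U=[[3,-4,1],[0,-5,-4],[0,0,-2]]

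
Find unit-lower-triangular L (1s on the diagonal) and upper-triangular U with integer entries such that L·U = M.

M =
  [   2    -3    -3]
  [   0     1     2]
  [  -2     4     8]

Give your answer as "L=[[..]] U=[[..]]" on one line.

  r1 -= 0·r0 → [0,1,2]
  r2 -= -1·r0 → [0,1,5]
  r2 -= 1·r1 → [0,0,3]

L=[[1,0,0],[0,1,0],[-1,1,1]] U=[[2,-3,-3],[0,1,2],[0,0,3]]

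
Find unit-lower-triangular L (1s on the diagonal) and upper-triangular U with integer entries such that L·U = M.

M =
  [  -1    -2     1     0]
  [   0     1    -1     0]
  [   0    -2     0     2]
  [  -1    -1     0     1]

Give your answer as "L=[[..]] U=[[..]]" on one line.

L=[[1,0,0,0],[0,1,0,0],[0,-2,1,0],[1,1,0,1]] U=[[-1,-2,1,0],[0,1,-1,0],[0,0,-2,2],[0,0,0,1]]

  row1 -= 0·row0 → [0,1,-1,0]
  row2 -= 0·row0 → [0,-2,0,2]
  row3 -= 1·row0 → [0,1,-1,1]
  row2 -= -2·row1 → [0,0,-2,2]
  row3 -= 1·row1 → [0,0,0,1]
  row3 -= 0·row2 → [0,0,0,1]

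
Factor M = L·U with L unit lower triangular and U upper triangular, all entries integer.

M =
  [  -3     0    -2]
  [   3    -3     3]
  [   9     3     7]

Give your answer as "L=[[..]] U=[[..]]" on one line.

  row1 -= -1·row0 → [0,-3,1]
  row2 -= -3·row0 → [0,3,1]
  row2 -= -1·row1 → [0,0,2]

L=[[1,0,0],[-1,1,0],[-3,-1,1]] U=[[-3,0,-2],[0,-3,1],[0,0,2]]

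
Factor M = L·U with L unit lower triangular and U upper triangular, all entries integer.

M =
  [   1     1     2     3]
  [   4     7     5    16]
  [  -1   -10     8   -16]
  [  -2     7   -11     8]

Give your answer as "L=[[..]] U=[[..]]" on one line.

  row1 -= 4·row0 → [0,3,-3,4]
  row2 -= -1·row0 → [0,-9,10,-13]
  row3 -= -2·row0 → [0,9,-7,14]
  row2 -= -3·row1 → [0,0,1,-1]
  row3 -= 3·row1 → [0,0,2,2]
  row3 -= 2·row2 → [0,0,0,4]

L=[[1,0,0,0],[4,1,0,0],[-1,-3,1,0],[-2,3,2,1]] U=[[1,1,2,3],[0,3,-3,4],[0,0,1,-1],[0,0,0,4]]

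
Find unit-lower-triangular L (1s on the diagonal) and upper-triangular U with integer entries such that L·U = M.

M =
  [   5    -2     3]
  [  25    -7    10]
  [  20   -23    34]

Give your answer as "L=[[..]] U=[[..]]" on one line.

L=[[1,0,0],[5,1,0],[4,-5,1]] U=[[5,-2,3],[0,3,-5],[0,0,-3]]

  R1 -= 5·R0 → [0,3,-5]
  R2 -= 4·R0 → [0,-15,22]
  R2 -= -5·R1 → [0,0,-3]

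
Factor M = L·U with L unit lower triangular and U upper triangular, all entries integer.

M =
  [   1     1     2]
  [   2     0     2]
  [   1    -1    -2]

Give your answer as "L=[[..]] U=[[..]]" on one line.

L=[[1,0,0],[2,1,0],[1,1,1]] U=[[1,1,2],[0,-2,-2],[0,0,-2]]

  R1 -= 2·R0 → [0,-2,-2]
  R2 -= 1·R0 → [0,-2,-4]
  R2 -= 1·R1 → [0,0,-2]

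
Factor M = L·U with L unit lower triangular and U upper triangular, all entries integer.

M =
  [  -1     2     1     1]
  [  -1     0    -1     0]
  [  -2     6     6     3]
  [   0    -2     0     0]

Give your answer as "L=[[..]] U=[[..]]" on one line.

L=[[1,0,0,0],[1,1,0,0],[2,-1,1,0],[0,1,1,1]] U=[[-1,2,1,1],[0,-2,-2,-1],[0,0,2,0],[0,0,0,1]]

  r1 -= 1·r0 → [0,-2,-2,-1]
  r2 -= 2·r0 → [0,2,4,1]
  r3 -= 0·r0 → [0,-2,0,0]
  r2 -= -1·r1 → [0,0,2,0]
  r3 -= 1·r1 → [0,0,2,1]
  r3 -= 1·r2 → [0,0,0,1]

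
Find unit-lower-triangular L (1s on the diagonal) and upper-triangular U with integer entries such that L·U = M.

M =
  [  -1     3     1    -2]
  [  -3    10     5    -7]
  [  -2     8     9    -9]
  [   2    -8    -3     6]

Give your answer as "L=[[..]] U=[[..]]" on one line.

  R1 -= 3·R0 → [0,1,2,-1]
  R2 -= 2·R0 → [0,2,7,-5]
  R3 -= -2·R0 → [0,-2,-1,2]
  R2 -= 2·R1 → [0,0,3,-3]
  R3 -= -2·R1 → [0,0,3,0]
  R3 -= 1·R2 → [0,0,0,3]

L=[[1,0,0,0],[3,1,0,0],[2,2,1,0],[-2,-2,1,1]] U=[[-1,3,1,-2],[0,1,2,-1],[0,0,3,-3],[0,0,0,3]]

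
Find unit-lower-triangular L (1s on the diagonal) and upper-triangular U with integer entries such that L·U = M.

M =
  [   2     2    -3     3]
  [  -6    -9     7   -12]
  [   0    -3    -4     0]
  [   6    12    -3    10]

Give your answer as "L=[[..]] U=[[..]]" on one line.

  row1 -= -3·row0 → [0,-3,-2,-3]
  row2 -= 0·row0 → [0,-3,-4,0]
  row3 -= 3·row0 → [0,6,6,1]
  row2 -= 1·row1 → [0,0,-2,3]
  row3 -= -2·row1 → [0,0,2,-5]
  row3 -= -1·row2 → [0,0,0,-2]

L=[[1,0,0,0],[-3,1,0,0],[0,1,1,0],[3,-2,-1,1]] U=[[2,2,-3,3],[0,-3,-2,-3],[0,0,-2,3],[0,0,0,-2]]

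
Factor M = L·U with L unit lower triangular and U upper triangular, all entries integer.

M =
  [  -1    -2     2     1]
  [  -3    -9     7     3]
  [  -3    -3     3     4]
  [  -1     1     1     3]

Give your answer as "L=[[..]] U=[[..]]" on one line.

L=[[1,0,0,0],[3,1,0,0],[3,-1,1,0],[1,-1,0,1]] U=[[-1,-2,2,1],[0,-3,1,0],[0,0,-2,1],[0,0,0,2]]

  R1 -= 3·R0 → [0,-3,1,0]
  R2 -= 3·R0 → [0,3,-3,1]
  R3 -= 1·R0 → [0,3,-1,2]
  R2 -= -1·R1 → [0,0,-2,1]
  R3 -= -1·R1 → [0,0,0,2]
  R3 -= 0·R2 → [0,0,0,2]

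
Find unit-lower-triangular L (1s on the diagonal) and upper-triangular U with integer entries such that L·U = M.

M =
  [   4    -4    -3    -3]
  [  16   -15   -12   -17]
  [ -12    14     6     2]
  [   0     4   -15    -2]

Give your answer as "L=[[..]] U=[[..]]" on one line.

L=[[1,0,0,0],[4,1,0,0],[-3,2,1,0],[0,4,5,1]] U=[[4,-4,-3,-3],[0,1,0,-5],[0,0,-3,3],[0,0,0,3]]

  R1 -= 4·R0 → [0,1,0,-5]
  R2 -= -3·R0 → [0,2,-3,-7]
  R3 -= 0·R0 → [0,4,-15,-2]
  R2 -= 2·R1 → [0,0,-3,3]
  R3 -= 4·R1 → [0,0,-15,18]
  R3 -= 5·R2 → [0,0,0,3]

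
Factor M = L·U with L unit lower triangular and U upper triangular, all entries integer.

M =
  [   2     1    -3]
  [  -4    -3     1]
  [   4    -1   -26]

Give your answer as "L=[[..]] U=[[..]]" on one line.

L=[[1,0,0],[-2,1,0],[2,3,1]] U=[[2,1,-3],[0,-1,-5],[0,0,-5]]

  row1 -= -2·row0 → [0,-1,-5]
  row2 -= 2·row0 → [0,-3,-20]
  row2 -= 3·row1 → [0,0,-5]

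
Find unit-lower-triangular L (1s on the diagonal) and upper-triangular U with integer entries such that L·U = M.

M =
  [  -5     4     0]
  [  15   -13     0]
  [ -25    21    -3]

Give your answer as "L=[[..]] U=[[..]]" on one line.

L=[[1,0,0],[-3,1,0],[5,-1,1]] U=[[-5,4,0],[0,-1,0],[0,0,-3]]

  row1 -= -3·row0 → [0,-1,0]
  row2 -= 5·row0 → [0,1,-3]
  row2 -= -1·row1 → [0,0,-3]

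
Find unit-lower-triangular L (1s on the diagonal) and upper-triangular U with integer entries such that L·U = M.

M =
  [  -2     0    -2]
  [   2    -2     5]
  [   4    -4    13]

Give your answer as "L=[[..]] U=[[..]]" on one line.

L=[[1,0,0],[-1,1,0],[-2,2,1]] U=[[-2,0,-2],[0,-2,3],[0,0,3]]

  r1 -= -1·r0 → [0,-2,3]
  r2 -= -2·r0 → [0,-4,9]
  r2 -= 2·r1 → [0,0,3]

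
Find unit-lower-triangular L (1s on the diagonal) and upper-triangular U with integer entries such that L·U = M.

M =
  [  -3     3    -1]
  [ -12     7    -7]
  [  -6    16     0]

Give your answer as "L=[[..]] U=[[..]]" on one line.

L=[[1,0,0],[4,1,0],[2,-2,1]] U=[[-3,3,-1],[0,-5,-3],[0,0,-4]]

  r1 -= 4·r0 → [0,-5,-3]
  r2 -= 2·r0 → [0,10,2]
  r2 -= -2·r1 → [0,0,-4]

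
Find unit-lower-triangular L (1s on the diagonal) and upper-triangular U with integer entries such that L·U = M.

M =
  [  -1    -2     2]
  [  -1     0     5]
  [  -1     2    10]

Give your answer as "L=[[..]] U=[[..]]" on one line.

L=[[1,0,0],[1,1,0],[1,2,1]] U=[[-1,-2,2],[0,2,3],[0,0,2]]

  r1 -= 1·r0 → [0,2,3]
  r2 -= 1·r0 → [0,4,8]
  r2 -= 2·r1 → [0,0,2]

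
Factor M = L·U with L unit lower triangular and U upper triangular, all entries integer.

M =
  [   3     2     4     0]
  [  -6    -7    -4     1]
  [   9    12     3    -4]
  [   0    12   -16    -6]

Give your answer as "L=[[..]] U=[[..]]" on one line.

  r1 -= -2·r0 → [0,-3,4,1]
  r2 -= 3·r0 → [0,6,-9,-4]
  r3 -= 0·r0 → [0,12,-16,-6]
  r2 -= -2·r1 → [0,0,-1,-2]
  r3 -= -4·r1 → [0,0,0,-2]
  r3 -= 0·r2 → [0,0,0,-2]

L=[[1,0,0,0],[-2,1,0,0],[3,-2,1,0],[0,-4,0,1]] U=[[3,2,4,0],[0,-3,4,1],[0,0,-1,-2],[0,0,0,-2]]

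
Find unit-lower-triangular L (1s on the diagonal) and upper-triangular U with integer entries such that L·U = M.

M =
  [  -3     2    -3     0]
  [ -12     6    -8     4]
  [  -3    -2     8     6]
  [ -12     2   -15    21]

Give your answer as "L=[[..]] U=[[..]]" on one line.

L=[[1,0,0,0],[4,1,0,0],[1,2,1,0],[4,3,-5,1]] U=[[-3,2,-3,0],[0,-2,4,4],[0,0,3,-2],[0,0,0,-1]]

  r1 -= 4·r0 → [0,-2,4,4]
  r2 -= 1·r0 → [0,-4,11,6]
  r3 -= 4·r0 → [0,-6,-3,21]
  r2 -= 2·r1 → [0,0,3,-2]
  r3 -= 3·r1 → [0,0,-15,9]
  r3 -= -5·r2 → [0,0,0,-1]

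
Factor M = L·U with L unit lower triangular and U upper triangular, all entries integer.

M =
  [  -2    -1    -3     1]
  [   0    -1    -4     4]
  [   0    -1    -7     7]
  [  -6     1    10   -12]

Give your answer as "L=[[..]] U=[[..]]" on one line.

  row1 -= 0·row0 → [0,-1,-4,4]
  row2 -= 0·row0 → [0,-1,-7,7]
  row3 -= 3·row0 → [0,4,19,-15]
  row2 -= 1·row1 → [0,0,-3,3]
  row3 -= -4·row1 → [0,0,3,1]
  row3 -= -1·row2 → [0,0,0,4]

L=[[1,0,0,0],[0,1,0,0],[0,1,1,0],[3,-4,-1,1]] U=[[-2,-1,-3,1],[0,-1,-4,4],[0,0,-3,3],[0,0,0,4]]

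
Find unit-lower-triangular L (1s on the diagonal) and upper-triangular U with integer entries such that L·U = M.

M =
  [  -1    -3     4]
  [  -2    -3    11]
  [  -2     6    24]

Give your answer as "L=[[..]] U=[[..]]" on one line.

  R1 -= 2·R0 → [0,3,3]
  R2 -= 2·R0 → [0,12,16]
  R2 -= 4·R1 → [0,0,4]

L=[[1,0,0],[2,1,0],[2,4,1]] U=[[-1,-3,4],[0,3,3],[0,0,4]]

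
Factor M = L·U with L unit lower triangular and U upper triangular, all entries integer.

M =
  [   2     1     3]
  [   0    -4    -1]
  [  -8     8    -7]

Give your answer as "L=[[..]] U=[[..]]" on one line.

L=[[1,0,0],[0,1,0],[-4,-3,1]] U=[[2,1,3],[0,-4,-1],[0,0,2]]

  R1 -= 0·R0 → [0,-4,-1]
  R2 -= -4·R0 → [0,12,5]
  R2 -= -3·R1 → [0,0,2]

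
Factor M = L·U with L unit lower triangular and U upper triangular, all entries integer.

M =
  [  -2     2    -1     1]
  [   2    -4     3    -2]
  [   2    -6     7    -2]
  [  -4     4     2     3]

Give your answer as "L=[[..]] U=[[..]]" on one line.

  r1 -= -1·r0 → [0,-2,2,-1]
  r2 -= -1·r0 → [0,-4,6,-1]
  r3 -= 2·r0 → [0,0,4,1]
  r2 -= 2·r1 → [0,0,2,1]
  r3 -= 0·r1 → [0,0,4,1]
  r3 -= 2·r2 → [0,0,0,-1]

L=[[1,0,0,0],[-1,1,0,0],[-1,2,1,0],[2,0,2,1]] U=[[-2,2,-1,1],[0,-2,2,-1],[0,0,2,1],[0,0,0,-1]]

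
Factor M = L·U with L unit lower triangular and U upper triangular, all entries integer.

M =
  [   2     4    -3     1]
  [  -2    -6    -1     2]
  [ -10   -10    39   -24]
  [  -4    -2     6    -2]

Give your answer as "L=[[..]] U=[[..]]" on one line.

L=[[1,0,0,0],[-1,1,0,0],[-5,-5,1,0],[-2,-3,-3,1]] U=[[2,4,-3,1],[0,-2,-4,3],[0,0,4,-4],[0,0,0,-3]]

  R1 -= -1·R0 → [0,-2,-4,3]
  R2 -= -5·R0 → [0,10,24,-19]
  R3 -= -2·R0 → [0,6,0,0]
  R2 -= -5·R1 → [0,0,4,-4]
  R3 -= -3·R1 → [0,0,-12,9]
  R3 -= -3·R2 → [0,0,0,-3]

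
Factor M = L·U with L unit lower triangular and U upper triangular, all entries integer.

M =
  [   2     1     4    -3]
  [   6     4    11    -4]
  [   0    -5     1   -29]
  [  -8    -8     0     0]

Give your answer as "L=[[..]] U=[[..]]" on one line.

L=[[1,0,0,0],[3,1,0,0],[0,-5,1,0],[-4,-4,-3,1]] U=[[2,1,4,-3],[0,1,-1,5],[0,0,-4,-4],[0,0,0,-4]]

  row1 -= 3·row0 → [0,1,-1,5]
  row2 -= 0·row0 → [0,-5,1,-29]
  row3 -= -4·row0 → [0,-4,16,-12]
  row2 -= -5·row1 → [0,0,-4,-4]
  row3 -= -4·row1 → [0,0,12,8]
  row3 -= -3·row2 → [0,0,0,-4]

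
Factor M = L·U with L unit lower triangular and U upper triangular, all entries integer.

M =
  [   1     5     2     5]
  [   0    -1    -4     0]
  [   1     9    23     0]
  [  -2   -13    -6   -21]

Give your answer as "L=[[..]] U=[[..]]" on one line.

  r1 -= 0·r0 → [0,-1,-4,0]
  r2 -= 1·r0 → [0,4,21,-5]
  r3 -= -2·r0 → [0,-3,-2,-11]
  r2 -= -4·r1 → [0,0,5,-5]
  r3 -= 3·r1 → [0,0,10,-11]
  r3 -= 2·r2 → [0,0,0,-1]

L=[[1,0,0,0],[0,1,0,0],[1,-4,1,0],[-2,3,2,1]] U=[[1,5,2,5],[0,-1,-4,0],[0,0,5,-5],[0,0,0,-1]]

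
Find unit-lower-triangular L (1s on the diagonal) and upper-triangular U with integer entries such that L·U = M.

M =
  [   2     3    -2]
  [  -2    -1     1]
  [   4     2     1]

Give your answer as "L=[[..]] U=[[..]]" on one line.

L=[[1,0,0],[-1,1,0],[2,-2,1]] U=[[2,3,-2],[0,2,-1],[0,0,3]]

  R1 -= -1·R0 → [0,2,-1]
  R2 -= 2·R0 → [0,-4,5]
  R2 -= -2·R1 → [0,0,3]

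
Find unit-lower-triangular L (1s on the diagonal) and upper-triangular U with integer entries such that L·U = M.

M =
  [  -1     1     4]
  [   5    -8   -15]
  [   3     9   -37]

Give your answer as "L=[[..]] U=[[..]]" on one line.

  r1 -= -5·r0 → [0,-3,5]
  r2 -= -3·r0 → [0,12,-25]
  r2 -= -4·r1 → [0,0,-5]

L=[[1,0,0],[-5,1,0],[-3,-4,1]] U=[[-1,1,4],[0,-3,5],[0,0,-5]]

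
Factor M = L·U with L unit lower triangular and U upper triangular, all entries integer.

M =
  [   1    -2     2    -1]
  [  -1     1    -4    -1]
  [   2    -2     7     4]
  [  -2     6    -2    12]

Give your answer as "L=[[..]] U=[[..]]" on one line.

  r1 -= -1·r0 → [0,-1,-2,-2]
  r2 -= 2·r0 → [0,2,3,6]
  r3 -= -2·r0 → [0,2,2,10]
  r2 -= -2·r1 → [0,0,-1,2]
  r3 -= -2·r1 → [0,0,-2,6]
  r3 -= 2·r2 → [0,0,0,2]

L=[[1,0,0,0],[-1,1,0,0],[2,-2,1,0],[-2,-2,2,1]] U=[[1,-2,2,-1],[0,-1,-2,-2],[0,0,-1,2],[0,0,0,2]]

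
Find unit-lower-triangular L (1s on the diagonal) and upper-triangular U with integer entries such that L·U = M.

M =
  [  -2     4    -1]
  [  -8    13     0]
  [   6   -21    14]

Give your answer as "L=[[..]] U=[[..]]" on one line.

  R1 -= 4·R0 → [0,-3,4]
  R2 -= -3·R0 → [0,-9,11]
  R2 -= 3·R1 → [0,0,-1]

L=[[1,0,0],[4,1,0],[-3,3,1]] U=[[-2,4,-1],[0,-3,4],[0,0,-1]]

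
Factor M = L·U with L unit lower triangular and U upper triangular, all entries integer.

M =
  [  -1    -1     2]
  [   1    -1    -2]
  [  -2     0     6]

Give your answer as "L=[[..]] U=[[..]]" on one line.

L=[[1,0,0],[-1,1,0],[2,-1,1]] U=[[-1,-1,2],[0,-2,0],[0,0,2]]

  R1 -= -1·R0 → [0,-2,0]
  R2 -= 2·R0 → [0,2,2]
  R2 -= -1·R1 → [0,0,2]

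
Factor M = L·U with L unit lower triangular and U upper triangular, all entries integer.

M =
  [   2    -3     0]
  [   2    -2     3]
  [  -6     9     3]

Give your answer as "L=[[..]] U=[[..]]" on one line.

  row1 -= 1·row0 → [0,1,3]
  row2 -= -3·row0 → [0,0,3]
  row2 -= 0·row1 → [0,0,3]

L=[[1,0,0],[1,1,0],[-3,0,1]] U=[[2,-3,0],[0,1,3],[0,0,3]]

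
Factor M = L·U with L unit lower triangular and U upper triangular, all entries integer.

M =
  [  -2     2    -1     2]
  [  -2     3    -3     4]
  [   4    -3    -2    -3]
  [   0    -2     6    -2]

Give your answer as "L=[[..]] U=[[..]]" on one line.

L=[[1,0,0,0],[1,1,0,0],[-2,1,1,0],[0,-2,-1,1]] U=[[-2,2,-1,2],[0,1,-2,2],[0,0,-2,-1],[0,0,0,1]]

  R1 -= 1·R0 → [0,1,-2,2]
  R2 -= -2·R0 → [0,1,-4,1]
  R3 -= 0·R0 → [0,-2,6,-2]
  R2 -= 1·R1 → [0,0,-2,-1]
  R3 -= -2·R1 → [0,0,2,2]
  R3 -= -1·R2 → [0,0,0,1]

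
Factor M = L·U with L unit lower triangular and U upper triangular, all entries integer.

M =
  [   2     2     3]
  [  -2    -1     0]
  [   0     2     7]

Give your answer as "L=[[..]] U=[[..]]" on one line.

L=[[1,0,0],[-1,1,0],[0,2,1]] U=[[2,2,3],[0,1,3],[0,0,1]]

  r1 -= -1·r0 → [0,1,3]
  r2 -= 0·r0 → [0,2,7]
  r2 -= 2·r1 → [0,0,1]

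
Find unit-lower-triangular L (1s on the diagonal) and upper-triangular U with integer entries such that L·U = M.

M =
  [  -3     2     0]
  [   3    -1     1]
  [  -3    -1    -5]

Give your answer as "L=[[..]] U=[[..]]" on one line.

  row1 -= -1·row0 → [0,1,1]
  row2 -= 1·row0 → [0,-3,-5]
  row2 -= -3·row1 → [0,0,-2]

L=[[1,0,0],[-1,1,0],[1,-3,1]] U=[[-3,2,0],[0,1,1],[0,0,-2]]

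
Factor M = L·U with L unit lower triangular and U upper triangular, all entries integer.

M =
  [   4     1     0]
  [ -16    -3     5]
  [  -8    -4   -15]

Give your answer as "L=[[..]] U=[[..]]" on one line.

L=[[1,0,0],[-4,1,0],[-2,-2,1]] U=[[4,1,0],[0,1,5],[0,0,-5]]

  r1 -= -4·r0 → [0,1,5]
  r2 -= -2·r0 → [0,-2,-15]
  r2 -= -2·r1 → [0,0,-5]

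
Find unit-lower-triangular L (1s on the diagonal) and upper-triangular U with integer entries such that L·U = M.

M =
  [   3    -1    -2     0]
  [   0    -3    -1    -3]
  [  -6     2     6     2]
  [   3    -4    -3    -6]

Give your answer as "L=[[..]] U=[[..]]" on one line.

L=[[1,0,0,0],[0,1,0,0],[-2,0,1,0],[1,1,0,1]] U=[[3,-1,-2,0],[0,-3,-1,-3],[0,0,2,2],[0,0,0,-3]]

  R1 -= 0·R0 → [0,-3,-1,-3]
  R2 -= -2·R0 → [0,0,2,2]
  R3 -= 1·R0 → [0,-3,-1,-6]
  R2 -= 0·R1 → [0,0,2,2]
  R3 -= 1·R1 → [0,0,0,-3]
  R3 -= 0·R2 → [0,0,0,-3]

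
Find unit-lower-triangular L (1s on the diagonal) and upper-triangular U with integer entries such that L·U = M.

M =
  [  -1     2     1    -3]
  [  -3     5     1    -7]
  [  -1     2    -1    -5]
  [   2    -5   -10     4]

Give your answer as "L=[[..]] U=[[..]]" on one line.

L=[[1,0,0,0],[3,1,0,0],[1,0,1,0],[-2,1,3,1]] U=[[-1,2,1,-3],[0,-1,-2,2],[0,0,-2,-2],[0,0,0,2]]

  row1 -= 3·row0 → [0,-1,-2,2]
  row2 -= 1·row0 → [0,0,-2,-2]
  row3 -= -2·row0 → [0,-1,-8,-2]
  row2 -= 0·row1 → [0,0,-2,-2]
  row3 -= 1·row1 → [0,0,-6,-4]
  row3 -= 3·row2 → [0,0,0,2]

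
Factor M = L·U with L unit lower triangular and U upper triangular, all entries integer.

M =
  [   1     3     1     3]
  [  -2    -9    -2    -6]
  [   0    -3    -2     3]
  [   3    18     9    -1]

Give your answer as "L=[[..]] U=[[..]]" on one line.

  r1 -= -2·r0 → [0,-3,0,0]
  r2 -= 0·r0 → [0,-3,-2,3]
  r3 -= 3·r0 → [0,9,6,-10]
  r2 -= 1·r1 → [0,0,-2,3]
  r3 -= -3·r1 → [0,0,6,-10]
  r3 -= -3·r2 → [0,0,0,-1]

L=[[1,0,0,0],[-2,1,0,0],[0,1,1,0],[3,-3,-3,1]] U=[[1,3,1,3],[0,-3,0,0],[0,0,-2,3],[0,0,0,-1]]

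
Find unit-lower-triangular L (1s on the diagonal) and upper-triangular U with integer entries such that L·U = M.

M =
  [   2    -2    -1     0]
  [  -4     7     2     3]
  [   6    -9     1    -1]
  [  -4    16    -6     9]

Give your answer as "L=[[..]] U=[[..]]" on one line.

  r1 -= -2·r0 → [0,3,0,3]
  r2 -= 3·r0 → [0,-3,4,-1]
  r3 -= -2·r0 → [0,12,-8,9]
  r2 -= -1·r1 → [0,0,4,2]
  r3 -= 4·r1 → [0,0,-8,-3]
  r3 -= -2·r2 → [0,0,0,1]

L=[[1,0,0,0],[-2,1,0,0],[3,-1,1,0],[-2,4,-2,1]] U=[[2,-2,-1,0],[0,3,0,3],[0,0,4,2],[0,0,0,1]]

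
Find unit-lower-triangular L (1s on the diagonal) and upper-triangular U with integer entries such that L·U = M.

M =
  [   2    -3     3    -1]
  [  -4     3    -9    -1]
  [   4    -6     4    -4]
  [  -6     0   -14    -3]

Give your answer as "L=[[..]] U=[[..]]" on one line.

L=[[1,0,0,0],[-2,1,0,0],[2,0,1,0],[-3,3,-2,1]] U=[[2,-3,3,-1],[0,-3,-3,-3],[0,0,-2,-2],[0,0,0,-1]]

  r1 -= -2·r0 → [0,-3,-3,-3]
  r2 -= 2·r0 → [0,0,-2,-2]
  r3 -= -3·r0 → [0,-9,-5,-6]
  r2 -= 0·r1 → [0,0,-2,-2]
  r3 -= 3·r1 → [0,0,4,3]
  r3 -= -2·r2 → [0,0,0,-1]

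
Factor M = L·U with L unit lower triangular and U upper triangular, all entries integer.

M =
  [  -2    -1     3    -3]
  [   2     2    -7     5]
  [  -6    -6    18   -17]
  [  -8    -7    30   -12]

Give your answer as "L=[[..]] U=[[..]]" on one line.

  row1 -= -1·row0 → [0,1,-4,2]
  row2 -= 3·row0 → [0,-3,9,-8]
  row3 -= 4·row0 → [0,-3,18,0]
  row2 -= -3·row1 → [0,0,-3,-2]
  row3 -= -3·row1 → [0,0,6,6]
  row3 -= -2·row2 → [0,0,0,2]

L=[[1,0,0,0],[-1,1,0,0],[3,-3,1,0],[4,-3,-2,1]] U=[[-2,-1,3,-3],[0,1,-4,2],[0,0,-3,-2],[0,0,0,2]]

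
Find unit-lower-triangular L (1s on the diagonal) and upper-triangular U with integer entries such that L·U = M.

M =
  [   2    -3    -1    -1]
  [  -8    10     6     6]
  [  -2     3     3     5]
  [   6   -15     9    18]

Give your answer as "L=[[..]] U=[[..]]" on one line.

L=[[1,0,0,0],[-4,1,0,0],[-1,0,1,0],[3,3,3,1]] U=[[2,-3,-1,-1],[0,-2,2,2],[0,0,2,4],[0,0,0,3]]

  row1 -= -4·row0 → [0,-2,2,2]
  row2 -= -1·row0 → [0,0,2,4]
  row3 -= 3·row0 → [0,-6,12,21]
  row2 -= 0·row1 → [0,0,2,4]
  row3 -= 3·row1 → [0,0,6,15]
  row3 -= 3·row2 → [0,0,0,3]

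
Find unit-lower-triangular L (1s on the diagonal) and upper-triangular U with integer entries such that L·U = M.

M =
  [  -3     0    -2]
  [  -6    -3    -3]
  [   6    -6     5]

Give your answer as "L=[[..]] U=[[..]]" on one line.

  r1 -= 2·r0 → [0,-3,1]
  r2 -= -2·r0 → [0,-6,1]
  r2 -= 2·r1 → [0,0,-1]

L=[[1,0,0],[2,1,0],[-2,2,1]] U=[[-3,0,-2],[0,-3,1],[0,0,-1]]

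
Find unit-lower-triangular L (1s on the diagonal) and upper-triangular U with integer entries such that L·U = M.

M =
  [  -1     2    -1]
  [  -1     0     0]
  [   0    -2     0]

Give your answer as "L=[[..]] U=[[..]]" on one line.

L=[[1,0,0],[1,1,0],[0,1,1]] U=[[-1,2,-1],[0,-2,1],[0,0,-1]]

  R1 -= 1·R0 → [0,-2,1]
  R2 -= 0·R0 → [0,-2,0]
  R2 -= 1·R1 → [0,0,-1]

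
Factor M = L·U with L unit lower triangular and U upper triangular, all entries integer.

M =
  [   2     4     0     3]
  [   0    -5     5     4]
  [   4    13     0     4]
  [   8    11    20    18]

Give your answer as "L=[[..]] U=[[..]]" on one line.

  R1 -= 0·R0 → [0,-5,5,4]
  R2 -= 2·R0 → [0,5,0,-2]
  R3 -= 4·R0 → [0,-5,20,6]
  R2 -= -1·R1 → [0,0,5,2]
  R3 -= 1·R1 → [0,0,15,2]
  R3 -= 3·R2 → [0,0,0,-4]

L=[[1,0,0,0],[0,1,0,0],[2,-1,1,0],[4,1,3,1]] U=[[2,4,0,3],[0,-5,5,4],[0,0,5,2],[0,0,0,-4]]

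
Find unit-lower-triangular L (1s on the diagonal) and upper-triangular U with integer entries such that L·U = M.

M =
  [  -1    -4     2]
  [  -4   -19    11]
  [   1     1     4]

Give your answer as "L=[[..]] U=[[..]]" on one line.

L=[[1,0,0],[4,1,0],[-1,1,1]] U=[[-1,-4,2],[0,-3,3],[0,0,3]]

  r1 -= 4·r0 → [0,-3,3]
  r2 -= -1·r0 → [0,-3,6]
  r2 -= 1·r1 → [0,0,3]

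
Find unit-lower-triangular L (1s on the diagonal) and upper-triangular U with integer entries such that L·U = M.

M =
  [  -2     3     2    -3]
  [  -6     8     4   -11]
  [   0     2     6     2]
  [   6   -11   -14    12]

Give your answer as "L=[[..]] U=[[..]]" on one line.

L=[[1,0,0,0],[3,1,0,0],[0,-2,1,0],[-3,2,-2,1]] U=[[-2,3,2,-3],[0,-1,-2,-2],[0,0,2,-2],[0,0,0,3]]

  R1 -= 3·R0 → [0,-1,-2,-2]
  R2 -= 0·R0 → [0,2,6,2]
  R3 -= -3·R0 → [0,-2,-8,3]
  R2 -= -2·R1 → [0,0,2,-2]
  R3 -= 2·R1 → [0,0,-4,7]
  R3 -= -2·R2 → [0,0,0,3]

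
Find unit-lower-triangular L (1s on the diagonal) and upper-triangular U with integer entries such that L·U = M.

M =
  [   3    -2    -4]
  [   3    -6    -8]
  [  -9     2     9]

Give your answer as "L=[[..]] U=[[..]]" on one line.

  R1 -= 1·R0 → [0,-4,-4]
  R2 -= -3·R0 → [0,-4,-3]
  R2 -= 1·R1 → [0,0,1]

L=[[1,0,0],[1,1,0],[-3,1,1]] U=[[3,-2,-4],[0,-4,-4],[0,0,1]]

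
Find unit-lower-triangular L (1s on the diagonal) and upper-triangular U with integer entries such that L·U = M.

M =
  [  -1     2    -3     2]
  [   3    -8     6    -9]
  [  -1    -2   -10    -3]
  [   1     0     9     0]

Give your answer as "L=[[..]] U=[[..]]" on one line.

L=[[1,0,0,0],[-3,1,0,0],[1,2,1,0],[-1,-1,-3,1]] U=[[-1,2,-3,2],[0,-2,-3,-3],[0,0,-1,1],[0,0,0,2]]

  row1 -= -3·row0 → [0,-2,-3,-3]
  row2 -= 1·row0 → [0,-4,-7,-5]
  row3 -= -1·row0 → [0,2,6,2]
  row2 -= 2·row1 → [0,0,-1,1]
  row3 -= -1·row1 → [0,0,3,-1]
  row3 -= -3·row2 → [0,0,0,2]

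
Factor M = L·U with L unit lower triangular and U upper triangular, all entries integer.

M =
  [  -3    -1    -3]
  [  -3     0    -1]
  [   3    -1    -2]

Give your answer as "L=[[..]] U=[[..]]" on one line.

L=[[1,0,0],[1,1,0],[-1,-2,1]] U=[[-3,-1,-3],[0,1,2],[0,0,-1]]

  row1 -= 1·row0 → [0,1,2]
  row2 -= -1·row0 → [0,-2,-5]
  row2 -= -2·row1 → [0,0,-1]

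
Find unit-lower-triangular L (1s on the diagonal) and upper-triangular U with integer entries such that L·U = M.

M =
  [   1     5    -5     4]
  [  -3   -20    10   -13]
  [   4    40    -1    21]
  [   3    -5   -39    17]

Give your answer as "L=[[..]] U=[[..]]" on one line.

  R1 -= -3·R0 → [0,-5,-5,-1]
  R2 -= 4·R0 → [0,20,19,5]
  R3 -= 3·R0 → [0,-20,-24,5]
  R2 -= -4·R1 → [0,0,-1,1]
  R3 -= 4·R1 → [0,0,-4,9]
  R3 -= 4·R2 → [0,0,0,5]

L=[[1,0,0,0],[-3,1,0,0],[4,-4,1,0],[3,4,4,1]] U=[[1,5,-5,4],[0,-5,-5,-1],[0,0,-1,1],[0,0,0,5]]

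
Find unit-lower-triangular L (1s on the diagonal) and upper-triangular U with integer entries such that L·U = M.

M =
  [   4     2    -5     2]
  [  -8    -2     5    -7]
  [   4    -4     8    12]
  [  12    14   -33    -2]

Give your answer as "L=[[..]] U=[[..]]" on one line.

L=[[1,0,0,0],[-2,1,0,0],[1,-3,1,0],[3,4,-1,1]] U=[[4,2,-5,2],[0,2,-5,-3],[0,0,-2,1],[0,0,0,5]]

  R1 -= -2·R0 → [0,2,-5,-3]
  R2 -= 1·R0 → [0,-6,13,10]
  R3 -= 3·R0 → [0,8,-18,-8]
  R2 -= -3·R1 → [0,0,-2,1]
  R3 -= 4·R1 → [0,0,2,4]
  R3 -= -1·R2 → [0,0,0,5]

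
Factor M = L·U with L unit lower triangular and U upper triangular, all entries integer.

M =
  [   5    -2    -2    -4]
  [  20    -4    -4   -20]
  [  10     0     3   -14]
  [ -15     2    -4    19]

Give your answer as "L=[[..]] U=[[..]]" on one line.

  row1 -= 4·row0 → [0,4,4,-4]
  row2 -= 2·row0 → [0,4,7,-6]
  row3 -= -3·row0 → [0,-4,-10,7]
  row2 -= 1·row1 → [0,0,3,-2]
  row3 -= -1·row1 → [0,0,-6,3]
  row3 -= -2·row2 → [0,0,0,-1]

L=[[1,0,0,0],[4,1,0,0],[2,1,1,0],[-3,-1,-2,1]] U=[[5,-2,-2,-4],[0,4,4,-4],[0,0,3,-2],[0,0,0,-1]]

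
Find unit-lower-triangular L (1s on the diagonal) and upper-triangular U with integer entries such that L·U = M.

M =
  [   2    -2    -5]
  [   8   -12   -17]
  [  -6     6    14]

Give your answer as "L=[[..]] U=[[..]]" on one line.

  row1 -= 4·row0 → [0,-4,3]
  row2 -= -3·row0 → [0,0,-1]
  row2 -= 0·row1 → [0,0,-1]

L=[[1,0,0],[4,1,0],[-3,0,1]] U=[[2,-2,-5],[0,-4,3],[0,0,-1]]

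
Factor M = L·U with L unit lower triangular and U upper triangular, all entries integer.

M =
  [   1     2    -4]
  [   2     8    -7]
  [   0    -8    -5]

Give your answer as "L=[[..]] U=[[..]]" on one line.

L=[[1,0,0],[2,1,0],[0,-2,1]] U=[[1,2,-4],[0,4,1],[0,0,-3]]

  r1 -= 2·r0 → [0,4,1]
  r2 -= 0·r0 → [0,-8,-5]
  r2 -= -2·r1 → [0,0,-3]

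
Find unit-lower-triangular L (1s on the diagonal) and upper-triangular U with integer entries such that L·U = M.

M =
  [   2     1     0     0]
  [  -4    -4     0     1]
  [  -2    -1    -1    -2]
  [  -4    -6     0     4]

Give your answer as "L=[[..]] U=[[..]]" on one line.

  R1 -= -2·R0 → [0,-2,0,1]
  R2 -= -1·R0 → [0,0,-1,-2]
  R3 -= -2·R0 → [0,-4,0,4]
  R2 -= 0·R1 → [0,0,-1,-2]
  R3 -= 2·R1 → [0,0,0,2]
  R3 -= 0·R2 → [0,0,0,2]

L=[[1,0,0,0],[-2,1,0,0],[-1,0,1,0],[-2,2,0,1]] U=[[2,1,0,0],[0,-2,0,1],[0,0,-1,-2],[0,0,0,2]]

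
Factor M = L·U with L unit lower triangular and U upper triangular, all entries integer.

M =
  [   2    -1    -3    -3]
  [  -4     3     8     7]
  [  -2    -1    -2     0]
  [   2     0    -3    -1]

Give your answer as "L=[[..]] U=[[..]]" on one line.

L=[[1,0,0,0],[-2,1,0,0],[-1,-2,1,0],[1,1,2,1]] U=[[2,-1,-3,-3],[0,1,2,1],[0,0,-1,-1],[0,0,0,3]]

  r1 -= -2·r0 → [0,1,2,1]
  r2 -= -1·r0 → [0,-2,-5,-3]
  r3 -= 1·r0 → [0,1,0,2]
  r2 -= -2·r1 → [0,0,-1,-1]
  r3 -= 1·r1 → [0,0,-2,1]
  r3 -= 2·r2 → [0,0,0,3]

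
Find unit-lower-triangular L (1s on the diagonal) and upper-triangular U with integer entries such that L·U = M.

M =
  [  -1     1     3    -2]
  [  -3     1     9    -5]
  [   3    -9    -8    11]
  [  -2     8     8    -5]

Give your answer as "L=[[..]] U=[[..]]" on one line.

  row1 -= 3·row0 → [0,-2,0,1]
  row2 -= -3·row0 → [0,-6,1,5]
  row3 -= 2·row0 → [0,6,2,-1]
  row2 -= 3·row1 → [0,0,1,2]
  row3 -= -3·row1 → [0,0,2,2]
  row3 -= 2·row2 → [0,0,0,-2]

L=[[1,0,0,0],[3,1,0,0],[-3,3,1,0],[2,-3,2,1]] U=[[-1,1,3,-2],[0,-2,0,1],[0,0,1,2],[0,0,0,-2]]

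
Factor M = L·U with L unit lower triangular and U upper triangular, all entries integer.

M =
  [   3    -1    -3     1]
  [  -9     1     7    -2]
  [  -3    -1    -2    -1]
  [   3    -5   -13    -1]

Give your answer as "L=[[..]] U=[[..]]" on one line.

L=[[1,0,0,0],[-3,1,0,0],[-1,1,1,0],[1,2,2,1]] U=[[3,-1,-3,1],[0,-2,-2,1],[0,0,-3,-1],[0,0,0,-2]]

  r1 -= -3·r0 → [0,-2,-2,1]
  r2 -= -1·r0 → [0,-2,-5,0]
  r3 -= 1·r0 → [0,-4,-10,-2]
  r2 -= 1·r1 → [0,0,-3,-1]
  r3 -= 2·r1 → [0,0,-6,-4]
  r3 -= 2·r2 → [0,0,0,-2]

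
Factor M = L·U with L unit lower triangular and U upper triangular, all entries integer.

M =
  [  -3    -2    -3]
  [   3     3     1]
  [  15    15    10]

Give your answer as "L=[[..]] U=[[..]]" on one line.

L=[[1,0,0],[-1,1,0],[-5,5,1]] U=[[-3,-2,-3],[0,1,-2],[0,0,5]]

  r1 -= -1·r0 → [0,1,-2]
  r2 -= -5·r0 → [0,5,-5]
  r2 -= 5·r1 → [0,0,5]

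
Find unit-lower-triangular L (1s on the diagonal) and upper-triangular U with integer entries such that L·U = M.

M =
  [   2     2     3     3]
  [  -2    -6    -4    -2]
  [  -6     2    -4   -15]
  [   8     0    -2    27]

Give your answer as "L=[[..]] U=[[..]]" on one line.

  R1 -= -1·R0 → [0,-4,-1,1]
  R2 -= -3·R0 → [0,8,5,-6]
  R3 -= 4·R0 → [0,-8,-14,15]
  R2 -= -2·R1 → [0,0,3,-4]
  R3 -= 2·R1 → [0,0,-12,13]
  R3 -= -4·R2 → [0,0,0,-3]

L=[[1,0,0,0],[-1,1,0,0],[-3,-2,1,0],[4,2,-4,1]] U=[[2,2,3,3],[0,-4,-1,1],[0,0,3,-4],[0,0,0,-3]]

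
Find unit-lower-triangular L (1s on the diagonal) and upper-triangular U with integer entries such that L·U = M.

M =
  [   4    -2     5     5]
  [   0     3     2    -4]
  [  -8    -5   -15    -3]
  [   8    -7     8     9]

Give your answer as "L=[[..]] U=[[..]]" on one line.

  row1 -= 0·row0 → [0,3,2,-4]
  row2 -= -2·row0 → [0,-9,-5,7]
  row3 -= 2·row0 → [0,-3,-2,-1]
  row2 -= -3·row1 → [0,0,1,-5]
  row3 -= -1·row1 → [0,0,0,-5]
  row3 -= 0·row2 → [0,0,0,-5]

L=[[1,0,0,0],[0,1,0,0],[-2,-3,1,0],[2,-1,0,1]] U=[[4,-2,5,5],[0,3,2,-4],[0,0,1,-5],[0,0,0,-5]]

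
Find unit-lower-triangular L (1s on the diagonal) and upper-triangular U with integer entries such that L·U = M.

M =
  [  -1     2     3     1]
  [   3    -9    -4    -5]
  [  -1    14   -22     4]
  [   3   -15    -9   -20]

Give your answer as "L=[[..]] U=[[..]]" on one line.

L=[[1,0,0,0],[-3,1,0,0],[1,-4,1,0],[-3,3,3,1]] U=[[-1,2,3,1],[0,-3,5,-2],[0,0,-5,-5],[0,0,0,4]]

  r1 -= -3·r0 → [0,-3,5,-2]
  r2 -= 1·r0 → [0,12,-25,3]
  r3 -= -3·r0 → [0,-9,0,-17]
  r2 -= -4·r1 → [0,0,-5,-5]
  r3 -= 3·r1 → [0,0,-15,-11]
  r3 -= 3·r2 → [0,0,0,4]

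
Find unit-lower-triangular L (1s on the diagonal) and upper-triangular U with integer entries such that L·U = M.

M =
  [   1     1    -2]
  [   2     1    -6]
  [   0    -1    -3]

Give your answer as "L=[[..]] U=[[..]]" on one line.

  R1 -= 2·R0 → [0,-1,-2]
  R2 -= 0·R0 → [0,-1,-3]
  R2 -= 1·R1 → [0,0,-1]

L=[[1,0,0],[2,1,0],[0,1,1]] U=[[1,1,-2],[0,-1,-2],[0,0,-1]]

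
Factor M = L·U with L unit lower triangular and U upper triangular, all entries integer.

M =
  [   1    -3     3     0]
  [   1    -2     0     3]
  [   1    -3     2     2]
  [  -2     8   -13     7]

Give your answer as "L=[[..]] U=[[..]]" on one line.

  row1 -= 1·row0 → [0,1,-3,3]
  row2 -= 1·row0 → [0,0,-1,2]
  row3 -= -2·row0 → [0,2,-7,7]
  row2 -= 0·row1 → [0,0,-1,2]
  row3 -= 2·row1 → [0,0,-1,1]
  row3 -= 1·row2 → [0,0,0,-1]

L=[[1,0,0,0],[1,1,0,0],[1,0,1,0],[-2,2,1,1]] U=[[1,-3,3,0],[0,1,-3,3],[0,0,-1,2],[0,0,0,-1]]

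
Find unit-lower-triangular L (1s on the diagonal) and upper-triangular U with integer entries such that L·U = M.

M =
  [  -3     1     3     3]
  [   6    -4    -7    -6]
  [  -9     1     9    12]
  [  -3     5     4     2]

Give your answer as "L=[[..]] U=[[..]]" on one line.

  row1 -= -2·row0 → [0,-2,-1,0]
  row2 -= 3·row0 → [0,-2,0,3]
  row3 -= 1·row0 → [0,4,1,-1]
  row2 -= 1·row1 → [0,0,1,3]
  row3 -= -2·row1 → [0,0,-1,-1]
  row3 -= -1·row2 → [0,0,0,2]

L=[[1,0,0,0],[-2,1,0,0],[3,1,1,0],[1,-2,-1,1]] U=[[-3,1,3,3],[0,-2,-1,0],[0,0,1,3],[0,0,0,2]]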